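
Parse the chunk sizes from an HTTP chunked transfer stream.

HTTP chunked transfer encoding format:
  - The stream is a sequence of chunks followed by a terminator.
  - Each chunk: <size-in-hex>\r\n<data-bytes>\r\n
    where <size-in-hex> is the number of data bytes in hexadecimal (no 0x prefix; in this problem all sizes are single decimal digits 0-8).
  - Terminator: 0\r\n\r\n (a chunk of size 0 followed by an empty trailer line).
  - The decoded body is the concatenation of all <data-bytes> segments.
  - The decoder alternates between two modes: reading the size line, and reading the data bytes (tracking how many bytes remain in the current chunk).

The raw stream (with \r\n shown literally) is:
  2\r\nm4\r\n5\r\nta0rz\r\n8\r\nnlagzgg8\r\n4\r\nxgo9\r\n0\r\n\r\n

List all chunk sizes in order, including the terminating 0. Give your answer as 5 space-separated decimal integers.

Chunk 1: stream[0..1]='2' size=0x2=2, data at stream[3..5]='m4' -> body[0..2], body so far='m4'
Chunk 2: stream[7..8]='5' size=0x5=5, data at stream[10..15]='ta0rz' -> body[2..7], body so far='m4ta0rz'
Chunk 3: stream[17..18]='8' size=0x8=8, data at stream[20..28]='nlagzgg8' -> body[7..15], body so far='m4ta0rznlagzgg8'
Chunk 4: stream[30..31]='4' size=0x4=4, data at stream[33..37]='xgo9' -> body[15..19], body so far='m4ta0rznlagzgg8xgo9'
Chunk 5: stream[39..40]='0' size=0 (terminator). Final body='m4ta0rznlagzgg8xgo9' (19 bytes)

Answer: 2 5 8 4 0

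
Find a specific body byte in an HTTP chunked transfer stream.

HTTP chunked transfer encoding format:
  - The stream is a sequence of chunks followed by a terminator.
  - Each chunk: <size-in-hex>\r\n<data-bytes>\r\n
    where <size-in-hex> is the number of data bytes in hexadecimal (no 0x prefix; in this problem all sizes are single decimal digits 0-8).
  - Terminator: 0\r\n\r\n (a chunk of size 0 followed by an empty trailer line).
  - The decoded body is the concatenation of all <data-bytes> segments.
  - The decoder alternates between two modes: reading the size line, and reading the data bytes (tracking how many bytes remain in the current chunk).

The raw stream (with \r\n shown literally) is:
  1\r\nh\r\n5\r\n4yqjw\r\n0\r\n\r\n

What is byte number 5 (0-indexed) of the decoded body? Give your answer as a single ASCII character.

Chunk 1: stream[0..1]='1' size=0x1=1, data at stream[3..4]='h' -> body[0..1], body so far='h'
Chunk 2: stream[6..7]='5' size=0x5=5, data at stream[9..14]='4yqjw' -> body[1..6], body so far='h4yqjw'
Chunk 3: stream[16..17]='0' size=0 (terminator). Final body='h4yqjw' (6 bytes)
Body byte 5 = 'w'

Answer: w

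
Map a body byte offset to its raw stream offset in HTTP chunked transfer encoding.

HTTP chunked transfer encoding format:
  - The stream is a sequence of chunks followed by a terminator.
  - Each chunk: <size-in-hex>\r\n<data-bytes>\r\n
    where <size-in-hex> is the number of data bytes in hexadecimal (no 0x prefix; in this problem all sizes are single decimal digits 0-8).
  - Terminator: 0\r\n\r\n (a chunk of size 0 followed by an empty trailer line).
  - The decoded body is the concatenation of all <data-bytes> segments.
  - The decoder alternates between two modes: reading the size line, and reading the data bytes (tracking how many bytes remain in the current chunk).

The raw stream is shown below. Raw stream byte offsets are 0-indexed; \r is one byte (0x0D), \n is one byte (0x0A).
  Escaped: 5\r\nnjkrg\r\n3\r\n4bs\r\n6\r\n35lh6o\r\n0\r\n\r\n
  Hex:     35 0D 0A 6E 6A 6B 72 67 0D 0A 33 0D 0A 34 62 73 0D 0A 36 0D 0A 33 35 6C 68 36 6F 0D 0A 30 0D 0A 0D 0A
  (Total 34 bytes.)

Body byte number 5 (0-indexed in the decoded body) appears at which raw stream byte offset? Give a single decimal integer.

Answer: 13

Derivation:
Chunk 1: stream[0..1]='5' size=0x5=5, data at stream[3..8]='njkrg' -> body[0..5], body so far='njkrg'
Chunk 2: stream[10..11]='3' size=0x3=3, data at stream[13..16]='4bs' -> body[5..8], body so far='njkrg4bs'
Chunk 3: stream[18..19]='6' size=0x6=6, data at stream[21..27]='35lh6o' -> body[8..14], body so far='njkrg4bs35lh6o'
Chunk 4: stream[29..30]='0' size=0 (terminator). Final body='njkrg4bs35lh6o' (14 bytes)
Body byte 5 at stream offset 13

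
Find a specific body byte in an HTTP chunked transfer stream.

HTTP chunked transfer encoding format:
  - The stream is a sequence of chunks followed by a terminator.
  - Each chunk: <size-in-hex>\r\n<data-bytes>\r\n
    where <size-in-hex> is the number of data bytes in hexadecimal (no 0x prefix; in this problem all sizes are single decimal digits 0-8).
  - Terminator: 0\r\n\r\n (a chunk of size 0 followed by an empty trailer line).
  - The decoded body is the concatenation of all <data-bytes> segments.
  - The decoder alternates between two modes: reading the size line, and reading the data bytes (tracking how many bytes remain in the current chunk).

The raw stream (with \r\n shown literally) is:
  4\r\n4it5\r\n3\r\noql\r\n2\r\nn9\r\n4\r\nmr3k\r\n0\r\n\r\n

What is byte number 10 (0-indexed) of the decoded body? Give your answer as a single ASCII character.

Chunk 1: stream[0..1]='4' size=0x4=4, data at stream[3..7]='4it5' -> body[0..4], body so far='4it5'
Chunk 2: stream[9..10]='3' size=0x3=3, data at stream[12..15]='oql' -> body[4..7], body so far='4it5oql'
Chunk 3: stream[17..18]='2' size=0x2=2, data at stream[20..22]='n9' -> body[7..9], body so far='4it5oqln9'
Chunk 4: stream[24..25]='4' size=0x4=4, data at stream[27..31]='mr3k' -> body[9..13], body so far='4it5oqln9mr3k'
Chunk 5: stream[33..34]='0' size=0 (terminator). Final body='4it5oqln9mr3k' (13 bytes)
Body byte 10 = 'r'

Answer: r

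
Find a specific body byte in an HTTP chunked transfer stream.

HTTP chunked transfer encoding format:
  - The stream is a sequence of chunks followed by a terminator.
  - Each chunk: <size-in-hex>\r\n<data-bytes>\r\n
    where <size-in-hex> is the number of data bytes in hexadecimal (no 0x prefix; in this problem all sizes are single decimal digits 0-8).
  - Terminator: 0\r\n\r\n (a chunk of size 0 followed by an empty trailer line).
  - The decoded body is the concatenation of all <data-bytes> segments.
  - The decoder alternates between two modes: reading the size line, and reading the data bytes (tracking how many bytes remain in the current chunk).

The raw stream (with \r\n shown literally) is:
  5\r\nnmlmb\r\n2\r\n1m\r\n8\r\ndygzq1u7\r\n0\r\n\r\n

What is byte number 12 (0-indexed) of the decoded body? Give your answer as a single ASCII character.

Chunk 1: stream[0..1]='5' size=0x5=5, data at stream[3..8]='nmlmb' -> body[0..5], body so far='nmlmb'
Chunk 2: stream[10..11]='2' size=0x2=2, data at stream[13..15]='1m' -> body[5..7], body so far='nmlmb1m'
Chunk 3: stream[17..18]='8' size=0x8=8, data at stream[20..28]='dygzq1u7' -> body[7..15], body so far='nmlmb1mdygzq1u7'
Chunk 4: stream[30..31]='0' size=0 (terminator). Final body='nmlmb1mdygzq1u7' (15 bytes)
Body byte 12 = '1'

Answer: 1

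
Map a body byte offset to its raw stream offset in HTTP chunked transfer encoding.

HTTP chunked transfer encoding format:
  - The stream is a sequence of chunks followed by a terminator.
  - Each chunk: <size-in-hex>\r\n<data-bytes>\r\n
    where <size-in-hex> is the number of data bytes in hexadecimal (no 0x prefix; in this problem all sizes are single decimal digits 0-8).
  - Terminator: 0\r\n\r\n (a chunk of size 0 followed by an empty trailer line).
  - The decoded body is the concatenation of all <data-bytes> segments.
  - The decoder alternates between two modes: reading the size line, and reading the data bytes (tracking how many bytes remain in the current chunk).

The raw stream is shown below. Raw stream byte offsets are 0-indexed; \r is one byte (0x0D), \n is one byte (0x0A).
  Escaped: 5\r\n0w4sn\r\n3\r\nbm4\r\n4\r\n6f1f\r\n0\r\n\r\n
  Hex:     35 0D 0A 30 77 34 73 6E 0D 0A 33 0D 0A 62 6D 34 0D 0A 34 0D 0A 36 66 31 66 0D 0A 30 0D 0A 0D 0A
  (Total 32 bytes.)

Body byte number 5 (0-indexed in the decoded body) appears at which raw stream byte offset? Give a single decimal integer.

Chunk 1: stream[0..1]='5' size=0x5=5, data at stream[3..8]='0w4sn' -> body[0..5], body so far='0w4sn'
Chunk 2: stream[10..11]='3' size=0x3=3, data at stream[13..16]='bm4' -> body[5..8], body so far='0w4snbm4'
Chunk 3: stream[18..19]='4' size=0x4=4, data at stream[21..25]='6f1f' -> body[8..12], body so far='0w4snbm46f1f'
Chunk 4: stream[27..28]='0' size=0 (terminator). Final body='0w4snbm46f1f' (12 bytes)
Body byte 5 at stream offset 13

Answer: 13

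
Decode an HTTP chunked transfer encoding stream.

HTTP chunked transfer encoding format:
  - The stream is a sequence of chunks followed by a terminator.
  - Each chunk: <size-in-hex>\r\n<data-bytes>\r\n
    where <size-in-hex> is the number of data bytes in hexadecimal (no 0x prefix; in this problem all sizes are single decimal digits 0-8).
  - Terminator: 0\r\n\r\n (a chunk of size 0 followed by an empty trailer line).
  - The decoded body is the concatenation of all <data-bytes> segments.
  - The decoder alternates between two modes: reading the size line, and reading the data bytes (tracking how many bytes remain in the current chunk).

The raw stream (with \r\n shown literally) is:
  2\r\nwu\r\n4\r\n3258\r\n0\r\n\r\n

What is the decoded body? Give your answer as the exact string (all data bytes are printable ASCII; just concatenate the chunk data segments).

Answer: wu3258

Derivation:
Chunk 1: stream[0..1]='2' size=0x2=2, data at stream[3..5]='wu' -> body[0..2], body so far='wu'
Chunk 2: stream[7..8]='4' size=0x4=4, data at stream[10..14]='3258' -> body[2..6], body so far='wu3258'
Chunk 3: stream[16..17]='0' size=0 (terminator). Final body='wu3258' (6 bytes)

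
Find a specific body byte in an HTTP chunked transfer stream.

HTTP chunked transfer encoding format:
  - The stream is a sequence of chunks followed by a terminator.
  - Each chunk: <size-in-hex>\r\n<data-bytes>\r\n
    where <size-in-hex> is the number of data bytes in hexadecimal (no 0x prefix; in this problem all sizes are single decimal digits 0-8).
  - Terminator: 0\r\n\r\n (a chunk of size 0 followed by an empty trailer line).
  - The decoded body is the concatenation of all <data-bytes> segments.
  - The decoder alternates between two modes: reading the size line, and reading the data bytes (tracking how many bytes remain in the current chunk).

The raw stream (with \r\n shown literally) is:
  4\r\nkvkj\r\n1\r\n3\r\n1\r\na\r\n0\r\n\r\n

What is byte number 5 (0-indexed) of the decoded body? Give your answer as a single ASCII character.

Chunk 1: stream[0..1]='4' size=0x4=4, data at stream[3..7]='kvkj' -> body[0..4], body so far='kvkj'
Chunk 2: stream[9..10]='1' size=0x1=1, data at stream[12..13]='3' -> body[4..5], body so far='kvkj3'
Chunk 3: stream[15..16]='1' size=0x1=1, data at stream[18..19]='a' -> body[5..6], body so far='kvkj3a'
Chunk 4: stream[21..22]='0' size=0 (terminator). Final body='kvkj3a' (6 bytes)
Body byte 5 = 'a'

Answer: a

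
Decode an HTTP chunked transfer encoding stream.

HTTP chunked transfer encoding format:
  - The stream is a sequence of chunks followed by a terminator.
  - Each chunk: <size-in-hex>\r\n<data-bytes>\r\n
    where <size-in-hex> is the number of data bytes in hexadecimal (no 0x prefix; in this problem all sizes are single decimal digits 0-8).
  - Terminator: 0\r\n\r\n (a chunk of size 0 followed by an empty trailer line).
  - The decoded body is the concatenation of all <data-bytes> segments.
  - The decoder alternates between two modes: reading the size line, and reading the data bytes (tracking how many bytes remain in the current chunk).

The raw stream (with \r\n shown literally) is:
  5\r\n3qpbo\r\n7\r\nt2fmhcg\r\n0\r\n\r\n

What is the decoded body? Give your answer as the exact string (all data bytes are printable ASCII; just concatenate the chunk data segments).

Answer: 3qpbot2fmhcg

Derivation:
Chunk 1: stream[0..1]='5' size=0x5=5, data at stream[3..8]='3qpbo' -> body[0..5], body so far='3qpbo'
Chunk 2: stream[10..11]='7' size=0x7=7, data at stream[13..20]='t2fmhcg' -> body[5..12], body so far='3qpbot2fmhcg'
Chunk 3: stream[22..23]='0' size=0 (terminator). Final body='3qpbot2fmhcg' (12 bytes)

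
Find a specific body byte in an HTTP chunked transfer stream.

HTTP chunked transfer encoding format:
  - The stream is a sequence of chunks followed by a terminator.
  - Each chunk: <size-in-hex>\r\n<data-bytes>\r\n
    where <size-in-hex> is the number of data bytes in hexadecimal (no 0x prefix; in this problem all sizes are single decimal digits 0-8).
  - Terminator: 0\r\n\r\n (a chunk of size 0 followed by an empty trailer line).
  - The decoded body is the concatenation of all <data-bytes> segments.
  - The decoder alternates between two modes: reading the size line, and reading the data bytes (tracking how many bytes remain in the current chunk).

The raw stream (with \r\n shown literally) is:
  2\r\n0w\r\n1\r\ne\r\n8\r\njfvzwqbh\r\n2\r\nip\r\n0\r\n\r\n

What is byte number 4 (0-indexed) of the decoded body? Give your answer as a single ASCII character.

Answer: f

Derivation:
Chunk 1: stream[0..1]='2' size=0x2=2, data at stream[3..5]='0w' -> body[0..2], body so far='0w'
Chunk 2: stream[7..8]='1' size=0x1=1, data at stream[10..11]='e' -> body[2..3], body so far='0we'
Chunk 3: stream[13..14]='8' size=0x8=8, data at stream[16..24]='jfvzwqbh' -> body[3..11], body so far='0wejfvzwqbh'
Chunk 4: stream[26..27]='2' size=0x2=2, data at stream[29..31]='ip' -> body[11..13], body so far='0wejfvzwqbhip'
Chunk 5: stream[33..34]='0' size=0 (terminator). Final body='0wejfvzwqbhip' (13 bytes)
Body byte 4 = 'f'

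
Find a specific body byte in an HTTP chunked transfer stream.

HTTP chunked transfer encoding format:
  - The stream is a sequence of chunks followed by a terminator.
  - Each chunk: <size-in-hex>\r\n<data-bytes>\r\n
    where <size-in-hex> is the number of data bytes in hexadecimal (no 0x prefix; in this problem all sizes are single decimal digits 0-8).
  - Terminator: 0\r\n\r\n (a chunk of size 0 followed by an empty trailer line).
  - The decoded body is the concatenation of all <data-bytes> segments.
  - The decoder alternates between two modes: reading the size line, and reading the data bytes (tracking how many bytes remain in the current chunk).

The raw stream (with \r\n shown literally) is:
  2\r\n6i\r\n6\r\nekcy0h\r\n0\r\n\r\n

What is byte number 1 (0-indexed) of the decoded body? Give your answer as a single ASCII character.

Chunk 1: stream[0..1]='2' size=0x2=2, data at stream[3..5]='6i' -> body[0..2], body so far='6i'
Chunk 2: stream[7..8]='6' size=0x6=6, data at stream[10..16]='ekcy0h' -> body[2..8], body so far='6iekcy0h'
Chunk 3: stream[18..19]='0' size=0 (terminator). Final body='6iekcy0h' (8 bytes)
Body byte 1 = 'i'

Answer: i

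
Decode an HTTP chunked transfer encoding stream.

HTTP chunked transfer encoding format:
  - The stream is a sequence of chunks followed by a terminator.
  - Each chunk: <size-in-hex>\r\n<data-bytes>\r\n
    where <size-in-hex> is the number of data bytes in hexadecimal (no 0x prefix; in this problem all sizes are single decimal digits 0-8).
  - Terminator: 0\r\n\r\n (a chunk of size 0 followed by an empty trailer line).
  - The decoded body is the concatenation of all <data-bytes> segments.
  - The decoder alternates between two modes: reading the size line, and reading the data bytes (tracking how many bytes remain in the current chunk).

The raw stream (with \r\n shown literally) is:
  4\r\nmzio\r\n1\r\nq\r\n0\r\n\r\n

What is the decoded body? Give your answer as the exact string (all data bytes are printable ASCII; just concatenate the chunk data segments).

Chunk 1: stream[0..1]='4' size=0x4=4, data at stream[3..7]='mzio' -> body[0..4], body so far='mzio'
Chunk 2: stream[9..10]='1' size=0x1=1, data at stream[12..13]='q' -> body[4..5], body so far='mzioq'
Chunk 3: stream[15..16]='0' size=0 (terminator). Final body='mzioq' (5 bytes)

Answer: mzioq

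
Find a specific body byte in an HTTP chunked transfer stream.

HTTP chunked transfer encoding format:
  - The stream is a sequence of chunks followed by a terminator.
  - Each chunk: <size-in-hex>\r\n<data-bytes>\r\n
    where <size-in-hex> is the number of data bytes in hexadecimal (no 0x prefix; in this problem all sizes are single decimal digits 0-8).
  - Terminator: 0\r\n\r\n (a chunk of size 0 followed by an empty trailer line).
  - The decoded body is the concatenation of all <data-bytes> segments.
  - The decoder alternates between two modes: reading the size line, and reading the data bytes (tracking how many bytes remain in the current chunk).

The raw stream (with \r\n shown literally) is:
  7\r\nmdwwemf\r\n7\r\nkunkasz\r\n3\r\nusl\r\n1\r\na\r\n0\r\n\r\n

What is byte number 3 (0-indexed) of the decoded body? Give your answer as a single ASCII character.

Answer: w

Derivation:
Chunk 1: stream[0..1]='7' size=0x7=7, data at stream[3..10]='mdwwemf' -> body[0..7], body so far='mdwwemf'
Chunk 2: stream[12..13]='7' size=0x7=7, data at stream[15..22]='kunkasz' -> body[7..14], body so far='mdwwemfkunkasz'
Chunk 3: stream[24..25]='3' size=0x3=3, data at stream[27..30]='usl' -> body[14..17], body so far='mdwwemfkunkaszusl'
Chunk 4: stream[32..33]='1' size=0x1=1, data at stream[35..36]='a' -> body[17..18], body so far='mdwwemfkunkaszusla'
Chunk 5: stream[38..39]='0' size=0 (terminator). Final body='mdwwemfkunkaszusla' (18 bytes)
Body byte 3 = 'w'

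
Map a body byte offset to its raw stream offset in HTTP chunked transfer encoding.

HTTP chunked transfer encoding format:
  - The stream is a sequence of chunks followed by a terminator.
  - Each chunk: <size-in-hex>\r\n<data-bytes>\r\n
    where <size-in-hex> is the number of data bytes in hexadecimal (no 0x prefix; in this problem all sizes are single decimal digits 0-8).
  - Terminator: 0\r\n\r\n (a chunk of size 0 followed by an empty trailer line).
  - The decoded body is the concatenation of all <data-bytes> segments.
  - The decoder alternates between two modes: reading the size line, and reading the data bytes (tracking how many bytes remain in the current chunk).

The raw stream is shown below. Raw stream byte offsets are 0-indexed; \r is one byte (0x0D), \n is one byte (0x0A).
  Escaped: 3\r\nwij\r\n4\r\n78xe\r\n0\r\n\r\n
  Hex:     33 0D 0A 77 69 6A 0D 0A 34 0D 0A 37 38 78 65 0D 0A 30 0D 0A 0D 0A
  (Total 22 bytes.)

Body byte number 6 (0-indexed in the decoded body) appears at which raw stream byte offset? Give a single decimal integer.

Chunk 1: stream[0..1]='3' size=0x3=3, data at stream[3..6]='wij' -> body[0..3], body so far='wij'
Chunk 2: stream[8..9]='4' size=0x4=4, data at stream[11..15]='78xe' -> body[3..7], body so far='wij78xe'
Chunk 3: stream[17..18]='0' size=0 (terminator). Final body='wij78xe' (7 bytes)
Body byte 6 at stream offset 14

Answer: 14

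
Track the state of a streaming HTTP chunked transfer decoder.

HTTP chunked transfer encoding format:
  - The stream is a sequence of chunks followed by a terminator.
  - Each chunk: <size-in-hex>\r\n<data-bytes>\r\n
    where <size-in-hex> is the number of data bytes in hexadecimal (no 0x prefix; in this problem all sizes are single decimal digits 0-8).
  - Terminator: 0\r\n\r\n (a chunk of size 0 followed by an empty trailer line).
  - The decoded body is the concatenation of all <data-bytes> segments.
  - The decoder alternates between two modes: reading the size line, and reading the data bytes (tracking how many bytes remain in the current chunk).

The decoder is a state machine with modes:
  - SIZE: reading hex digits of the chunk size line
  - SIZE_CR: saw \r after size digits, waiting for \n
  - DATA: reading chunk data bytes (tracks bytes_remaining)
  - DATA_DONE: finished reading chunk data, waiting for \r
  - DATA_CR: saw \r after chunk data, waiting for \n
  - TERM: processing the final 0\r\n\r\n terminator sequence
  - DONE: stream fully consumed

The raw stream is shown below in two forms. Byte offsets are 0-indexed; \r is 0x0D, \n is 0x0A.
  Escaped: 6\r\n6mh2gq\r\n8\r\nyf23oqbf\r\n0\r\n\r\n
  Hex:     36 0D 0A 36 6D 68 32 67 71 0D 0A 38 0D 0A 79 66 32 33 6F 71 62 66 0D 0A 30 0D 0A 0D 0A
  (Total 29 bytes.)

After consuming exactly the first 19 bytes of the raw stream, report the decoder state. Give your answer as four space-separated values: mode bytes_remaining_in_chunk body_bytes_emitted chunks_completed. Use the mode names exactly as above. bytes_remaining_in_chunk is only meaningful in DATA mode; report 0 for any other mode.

Byte 0 = '6': mode=SIZE remaining=0 emitted=0 chunks_done=0
Byte 1 = 0x0D: mode=SIZE_CR remaining=0 emitted=0 chunks_done=0
Byte 2 = 0x0A: mode=DATA remaining=6 emitted=0 chunks_done=0
Byte 3 = '6': mode=DATA remaining=5 emitted=1 chunks_done=0
Byte 4 = 'm': mode=DATA remaining=4 emitted=2 chunks_done=0
Byte 5 = 'h': mode=DATA remaining=3 emitted=3 chunks_done=0
Byte 6 = '2': mode=DATA remaining=2 emitted=4 chunks_done=0
Byte 7 = 'g': mode=DATA remaining=1 emitted=5 chunks_done=0
Byte 8 = 'q': mode=DATA_DONE remaining=0 emitted=6 chunks_done=0
Byte 9 = 0x0D: mode=DATA_CR remaining=0 emitted=6 chunks_done=0
Byte 10 = 0x0A: mode=SIZE remaining=0 emitted=6 chunks_done=1
Byte 11 = '8': mode=SIZE remaining=0 emitted=6 chunks_done=1
Byte 12 = 0x0D: mode=SIZE_CR remaining=0 emitted=6 chunks_done=1
Byte 13 = 0x0A: mode=DATA remaining=8 emitted=6 chunks_done=1
Byte 14 = 'y': mode=DATA remaining=7 emitted=7 chunks_done=1
Byte 15 = 'f': mode=DATA remaining=6 emitted=8 chunks_done=1
Byte 16 = '2': mode=DATA remaining=5 emitted=9 chunks_done=1
Byte 17 = '3': mode=DATA remaining=4 emitted=10 chunks_done=1
Byte 18 = 'o': mode=DATA remaining=3 emitted=11 chunks_done=1

Answer: DATA 3 11 1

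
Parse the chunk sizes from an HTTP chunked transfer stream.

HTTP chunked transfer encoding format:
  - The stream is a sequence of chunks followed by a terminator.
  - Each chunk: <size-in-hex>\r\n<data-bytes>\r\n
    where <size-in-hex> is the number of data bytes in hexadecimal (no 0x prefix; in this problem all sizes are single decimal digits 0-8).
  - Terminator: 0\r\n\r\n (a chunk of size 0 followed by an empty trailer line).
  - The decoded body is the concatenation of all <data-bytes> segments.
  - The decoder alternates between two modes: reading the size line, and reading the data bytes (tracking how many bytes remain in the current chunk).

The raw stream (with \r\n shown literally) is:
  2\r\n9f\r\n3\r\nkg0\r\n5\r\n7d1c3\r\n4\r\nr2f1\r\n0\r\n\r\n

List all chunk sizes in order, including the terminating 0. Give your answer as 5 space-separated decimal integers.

Answer: 2 3 5 4 0

Derivation:
Chunk 1: stream[0..1]='2' size=0x2=2, data at stream[3..5]='9f' -> body[0..2], body so far='9f'
Chunk 2: stream[7..8]='3' size=0x3=3, data at stream[10..13]='kg0' -> body[2..5], body so far='9fkg0'
Chunk 3: stream[15..16]='5' size=0x5=5, data at stream[18..23]='7d1c3' -> body[5..10], body so far='9fkg07d1c3'
Chunk 4: stream[25..26]='4' size=0x4=4, data at stream[28..32]='r2f1' -> body[10..14], body so far='9fkg07d1c3r2f1'
Chunk 5: stream[34..35]='0' size=0 (terminator). Final body='9fkg07d1c3r2f1' (14 bytes)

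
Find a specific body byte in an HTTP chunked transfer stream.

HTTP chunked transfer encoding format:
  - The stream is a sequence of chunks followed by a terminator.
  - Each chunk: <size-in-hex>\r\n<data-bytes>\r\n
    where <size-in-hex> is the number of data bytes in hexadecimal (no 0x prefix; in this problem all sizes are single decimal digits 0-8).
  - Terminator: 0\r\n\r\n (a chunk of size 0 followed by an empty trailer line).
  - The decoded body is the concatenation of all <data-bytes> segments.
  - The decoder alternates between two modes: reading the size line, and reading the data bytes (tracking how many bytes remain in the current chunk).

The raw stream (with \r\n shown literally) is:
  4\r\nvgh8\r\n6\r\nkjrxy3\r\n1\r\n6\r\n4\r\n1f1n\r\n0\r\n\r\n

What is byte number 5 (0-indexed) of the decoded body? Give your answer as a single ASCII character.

Chunk 1: stream[0..1]='4' size=0x4=4, data at stream[3..7]='vgh8' -> body[0..4], body so far='vgh8'
Chunk 2: stream[9..10]='6' size=0x6=6, data at stream[12..18]='kjrxy3' -> body[4..10], body so far='vgh8kjrxy3'
Chunk 3: stream[20..21]='1' size=0x1=1, data at stream[23..24]='6' -> body[10..11], body so far='vgh8kjrxy36'
Chunk 4: stream[26..27]='4' size=0x4=4, data at stream[29..33]='1f1n' -> body[11..15], body so far='vgh8kjrxy361f1n'
Chunk 5: stream[35..36]='0' size=0 (terminator). Final body='vgh8kjrxy361f1n' (15 bytes)
Body byte 5 = 'j'

Answer: j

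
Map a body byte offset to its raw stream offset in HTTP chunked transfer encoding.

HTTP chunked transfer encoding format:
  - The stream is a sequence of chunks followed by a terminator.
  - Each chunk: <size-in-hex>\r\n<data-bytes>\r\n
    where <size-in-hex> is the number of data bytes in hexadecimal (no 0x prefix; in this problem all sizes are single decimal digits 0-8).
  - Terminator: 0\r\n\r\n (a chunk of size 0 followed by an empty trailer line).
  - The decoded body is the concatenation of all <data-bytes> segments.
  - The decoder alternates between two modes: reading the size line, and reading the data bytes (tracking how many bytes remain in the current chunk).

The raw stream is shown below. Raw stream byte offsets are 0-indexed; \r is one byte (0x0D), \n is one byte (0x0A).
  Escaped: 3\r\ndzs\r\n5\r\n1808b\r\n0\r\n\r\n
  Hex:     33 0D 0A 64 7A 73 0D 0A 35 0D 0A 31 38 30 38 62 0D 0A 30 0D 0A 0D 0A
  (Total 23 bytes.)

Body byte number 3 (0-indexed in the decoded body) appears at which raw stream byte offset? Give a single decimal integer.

Chunk 1: stream[0..1]='3' size=0x3=3, data at stream[3..6]='dzs' -> body[0..3], body so far='dzs'
Chunk 2: stream[8..9]='5' size=0x5=5, data at stream[11..16]='1808b' -> body[3..8], body so far='dzs1808b'
Chunk 3: stream[18..19]='0' size=0 (terminator). Final body='dzs1808b' (8 bytes)
Body byte 3 at stream offset 11

Answer: 11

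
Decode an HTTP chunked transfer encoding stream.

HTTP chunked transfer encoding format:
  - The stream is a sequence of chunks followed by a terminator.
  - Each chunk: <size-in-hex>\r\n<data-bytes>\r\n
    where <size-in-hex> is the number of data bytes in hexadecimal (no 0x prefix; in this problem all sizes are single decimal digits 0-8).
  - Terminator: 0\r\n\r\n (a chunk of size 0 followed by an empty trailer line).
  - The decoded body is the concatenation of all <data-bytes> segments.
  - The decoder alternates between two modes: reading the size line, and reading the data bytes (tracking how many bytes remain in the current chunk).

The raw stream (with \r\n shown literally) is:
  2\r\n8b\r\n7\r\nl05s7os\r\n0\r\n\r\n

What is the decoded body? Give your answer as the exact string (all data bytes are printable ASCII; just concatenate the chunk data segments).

Answer: 8bl05s7os

Derivation:
Chunk 1: stream[0..1]='2' size=0x2=2, data at stream[3..5]='8b' -> body[0..2], body so far='8b'
Chunk 2: stream[7..8]='7' size=0x7=7, data at stream[10..17]='l05s7os' -> body[2..9], body so far='8bl05s7os'
Chunk 3: stream[19..20]='0' size=0 (terminator). Final body='8bl05s7os' (9 bytes)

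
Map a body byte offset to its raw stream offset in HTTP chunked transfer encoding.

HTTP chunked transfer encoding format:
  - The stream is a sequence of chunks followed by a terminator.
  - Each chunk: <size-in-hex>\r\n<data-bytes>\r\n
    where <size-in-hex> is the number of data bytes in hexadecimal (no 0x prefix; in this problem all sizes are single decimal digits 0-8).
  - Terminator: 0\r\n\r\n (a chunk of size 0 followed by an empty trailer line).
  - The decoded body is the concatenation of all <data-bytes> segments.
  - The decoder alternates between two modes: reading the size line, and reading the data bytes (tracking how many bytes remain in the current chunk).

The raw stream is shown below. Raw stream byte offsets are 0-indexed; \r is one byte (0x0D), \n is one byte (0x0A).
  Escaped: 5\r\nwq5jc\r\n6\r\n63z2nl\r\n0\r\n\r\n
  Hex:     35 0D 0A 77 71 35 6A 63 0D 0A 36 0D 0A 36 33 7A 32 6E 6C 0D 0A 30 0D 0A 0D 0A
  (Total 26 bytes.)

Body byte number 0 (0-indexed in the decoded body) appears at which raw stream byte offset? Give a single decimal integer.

Chunk 1: stream[0..1]='5' size=0x5=5, data at stream[3..8]='wq5jc' -> body[0..5], body so far='wq5jc'
Chunk 2: stream[10..11]='6' size=0x6=6, data at stream[13..19]='63z2nl' -> body[5..11], body so far='wq5jc63z2nl'
Chunk 3: stream[21..22]='0' size=0 (terminator). Final body='wq5jc63z2nl' (11 bytes)
Body byte 0 at stream offset 3

Answer: 3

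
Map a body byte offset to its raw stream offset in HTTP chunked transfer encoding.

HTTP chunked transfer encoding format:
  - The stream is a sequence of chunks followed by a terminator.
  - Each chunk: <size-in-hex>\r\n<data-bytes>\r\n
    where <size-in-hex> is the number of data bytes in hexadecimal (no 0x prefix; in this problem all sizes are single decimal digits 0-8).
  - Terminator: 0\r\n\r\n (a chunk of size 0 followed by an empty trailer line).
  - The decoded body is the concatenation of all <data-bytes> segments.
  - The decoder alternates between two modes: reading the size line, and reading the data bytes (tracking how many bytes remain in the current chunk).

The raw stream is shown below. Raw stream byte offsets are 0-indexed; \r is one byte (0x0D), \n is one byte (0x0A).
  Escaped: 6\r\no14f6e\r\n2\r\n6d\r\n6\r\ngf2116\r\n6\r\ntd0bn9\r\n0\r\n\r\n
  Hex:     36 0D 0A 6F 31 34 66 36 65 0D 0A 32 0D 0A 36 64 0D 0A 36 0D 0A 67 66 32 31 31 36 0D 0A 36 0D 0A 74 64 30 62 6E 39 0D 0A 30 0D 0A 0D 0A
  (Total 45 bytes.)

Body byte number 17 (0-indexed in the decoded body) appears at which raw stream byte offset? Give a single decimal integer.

Answer: 35

Derivation:
Chunk 1: stream[0..1]='6' size=0x6=6, data at stream[3..9]='o14f6e' -> body[0..6], body so far='o14f6e'
Chunk 2: stream[11..12]='2' size=0x2=2, data at stream[14..16]='6d' -> body[6..8], body so far='o14f6e6d'
Chunk 3: stream[18..19]='6' size=0x6=6, data at stream[21..27]='gf2116' -> body[8..14], body so far='o14f6e6dgf2116'
Chunk 4: stream[29..30]='6' size=0x6=6, data at stream[32..38]='td0bn9' -> body[14..20], body so far='o14f6e6dgf2116td0bn9'
Chunk 5: stream[40..41]='0' size=0 (terminator). Final body='o14f6e6dgf2116td0bn9' (20 bytes)
Body byte 17 at stream offset 35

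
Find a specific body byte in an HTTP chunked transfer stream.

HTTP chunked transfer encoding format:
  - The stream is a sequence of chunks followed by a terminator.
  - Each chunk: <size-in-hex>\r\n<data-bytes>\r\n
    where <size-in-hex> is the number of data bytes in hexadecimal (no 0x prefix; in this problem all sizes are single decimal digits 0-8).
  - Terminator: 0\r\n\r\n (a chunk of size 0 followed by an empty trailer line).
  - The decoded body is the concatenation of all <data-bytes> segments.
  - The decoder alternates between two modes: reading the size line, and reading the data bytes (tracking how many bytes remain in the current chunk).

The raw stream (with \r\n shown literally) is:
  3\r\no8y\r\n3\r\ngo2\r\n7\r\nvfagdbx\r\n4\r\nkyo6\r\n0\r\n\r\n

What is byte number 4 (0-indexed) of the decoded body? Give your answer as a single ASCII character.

Chunk 1: stream[0..1]='3' size=0x3=3, data at stream[3..6]='o8y' -> body[0..3], body so far='o8y'
Chunk 2: stream[8..9]='3' size=0x3=3, data at stream[11..14]='go2' -> body[3..6], body so far='o8ygo2'
Chunk 3: stream[16..17]='7' size=0x7=7, data at stream[19..26]='vfagdbx' -> body[6..13], body so far='o8ygo2vfagdbx'
Chunk 4: stream[28..29]='4' size=0x4=4, data at stream[31..35]='kyo6' -> body[13..17], body so far='o8ygo2vfagdbxkyo6'
Chunk 5: stream[37..38]='0' size=0 (terminator). Final body='o8ygo2vfagdbxkyo6' (17 bytes)
Body byte 4 = 'o'

Answer: o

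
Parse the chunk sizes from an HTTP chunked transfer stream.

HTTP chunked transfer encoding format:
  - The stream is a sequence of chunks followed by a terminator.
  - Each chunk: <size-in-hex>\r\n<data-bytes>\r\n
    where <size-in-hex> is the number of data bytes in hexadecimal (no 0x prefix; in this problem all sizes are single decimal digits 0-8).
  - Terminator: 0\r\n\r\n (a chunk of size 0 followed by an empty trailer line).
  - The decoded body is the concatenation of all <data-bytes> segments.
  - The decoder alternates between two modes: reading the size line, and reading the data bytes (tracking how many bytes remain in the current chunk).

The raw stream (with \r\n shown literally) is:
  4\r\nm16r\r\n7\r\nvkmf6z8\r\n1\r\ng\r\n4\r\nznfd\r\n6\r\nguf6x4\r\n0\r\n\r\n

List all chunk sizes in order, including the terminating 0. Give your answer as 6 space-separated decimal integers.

Answer: 4 7 1 4 6 0

Derivation:
Chunk 1: stream[0..1]='4' size=0x4=4, data at stream[3..7]='m16r' -> body[0..4], body so far='m16r'
Chunk 2: stream[9..10]='7' size=0x7=7, data at stream[12..19]='vkmf6z8' -> body[4..11], body so far='m16rvkmf6z8'
Chunk 3: stream[21..22]='1' size=0x1=1, data at stream[24..25]='g' -> body[11..12], body so far='m16rvkmf6z8g'
Chunk 4: stream[27..28]='4' size=0x4=4, data at stream[30..34]='znfd' -> body[12..16], body so far='m16rvkmf6z8gznfd'
Chunk 5: stream[36..37]='6' size=0x6=6, data at stream[39..45]='guf6x4' -> body[16..22], body so far='m16rvkmf6z8gznfdguf6x4'
Chunk 6: stream[47..48]='0' size=0 (terminator). Final body='m16rvkmf6z8gznfdguf6x4' (22 bytes)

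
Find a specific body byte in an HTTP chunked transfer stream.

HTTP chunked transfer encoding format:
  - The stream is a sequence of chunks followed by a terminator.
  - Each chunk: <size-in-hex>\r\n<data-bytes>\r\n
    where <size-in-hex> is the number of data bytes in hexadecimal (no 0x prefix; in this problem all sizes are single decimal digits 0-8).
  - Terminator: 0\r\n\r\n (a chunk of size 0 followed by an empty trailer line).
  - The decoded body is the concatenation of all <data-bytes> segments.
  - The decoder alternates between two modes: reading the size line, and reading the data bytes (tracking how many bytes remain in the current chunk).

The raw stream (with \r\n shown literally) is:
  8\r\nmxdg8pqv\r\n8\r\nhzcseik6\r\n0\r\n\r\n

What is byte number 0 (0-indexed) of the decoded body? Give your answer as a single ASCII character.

Answer: m

Derivation:
Chunk 1: stream[0..1]='8' size=0x8=8, data at stream[3..11]='mxdg8pqv' -> body[0..8], body so far='mxdg8pqv'
Chunk 2: stream[13..14]='8' size=0x8=8, data at stream[16..24]='hzcseik6' -> body[8..16], body so far='mxdg8pqvhzcseik6'
Chunk 3: stream[26..27]='0' size=0 (terminator). Final body='mxdg8pqvhzcseik6' (16 bytes)
Body byte 0 = 'm'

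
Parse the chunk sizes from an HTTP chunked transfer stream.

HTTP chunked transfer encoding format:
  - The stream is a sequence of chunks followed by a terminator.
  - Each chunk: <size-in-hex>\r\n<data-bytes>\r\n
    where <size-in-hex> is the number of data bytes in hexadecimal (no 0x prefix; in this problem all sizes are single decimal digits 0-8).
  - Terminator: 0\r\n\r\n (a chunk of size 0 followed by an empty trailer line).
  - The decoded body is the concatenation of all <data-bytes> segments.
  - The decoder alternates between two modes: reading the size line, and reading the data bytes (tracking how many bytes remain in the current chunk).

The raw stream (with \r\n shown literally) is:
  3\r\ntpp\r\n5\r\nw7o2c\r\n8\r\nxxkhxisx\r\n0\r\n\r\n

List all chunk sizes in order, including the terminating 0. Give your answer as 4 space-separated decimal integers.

Chunk 1: stream[0..1]='3' size=0x3=3, data at stream[3..6]='tpp' -> body[0..3], body so far='tpp'
Chunk 2: stream[8..9]='5' size=0x5=5, data at stream[11..16]='w7o2c' -> body[3..8], body so far='tppw7o2c'
Chunk 3: stream[18..19]='8' size=0x8=8, data at stream[21..29]='xxkhxisx' -> body[8..16], body so far='tppw7o2cxxkhxisx'
Chunk 4: stream[31..32]='0' size=0 (terminator). Final body='tppw7o2cxxkhxisx' (16 bytes)

Answer: 3 5 8 0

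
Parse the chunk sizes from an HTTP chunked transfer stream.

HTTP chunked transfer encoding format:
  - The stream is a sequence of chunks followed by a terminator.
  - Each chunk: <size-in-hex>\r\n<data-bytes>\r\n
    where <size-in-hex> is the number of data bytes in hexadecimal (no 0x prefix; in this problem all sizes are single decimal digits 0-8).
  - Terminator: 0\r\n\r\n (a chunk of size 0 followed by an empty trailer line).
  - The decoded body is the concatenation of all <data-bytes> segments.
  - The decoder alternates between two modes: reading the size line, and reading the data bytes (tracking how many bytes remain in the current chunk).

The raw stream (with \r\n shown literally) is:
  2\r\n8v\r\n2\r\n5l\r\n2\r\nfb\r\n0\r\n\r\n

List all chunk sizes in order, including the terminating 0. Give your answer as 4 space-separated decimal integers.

Answer: 2 2 2 0

Derivation:
Chunk 1: stream[0..1]='2' size=0x2=2, data at stream[3..5]='8v' -> body[0..2], body so far='8v'
Chunk 2: stream[7..8]='2' size=0x2=2, data at stream[10..12]='5l' -> body[2..4], body so far='8v5l'
Chunk 3: stream[14..15]='2' size=0x2=2, data at stream[17..19]='fb' -> body[4..6], body so far='8v5lfb'
Chunk 4: stream[21..22]='0' size=0 (terminator). Final body='8v5lfb' (6 bytes)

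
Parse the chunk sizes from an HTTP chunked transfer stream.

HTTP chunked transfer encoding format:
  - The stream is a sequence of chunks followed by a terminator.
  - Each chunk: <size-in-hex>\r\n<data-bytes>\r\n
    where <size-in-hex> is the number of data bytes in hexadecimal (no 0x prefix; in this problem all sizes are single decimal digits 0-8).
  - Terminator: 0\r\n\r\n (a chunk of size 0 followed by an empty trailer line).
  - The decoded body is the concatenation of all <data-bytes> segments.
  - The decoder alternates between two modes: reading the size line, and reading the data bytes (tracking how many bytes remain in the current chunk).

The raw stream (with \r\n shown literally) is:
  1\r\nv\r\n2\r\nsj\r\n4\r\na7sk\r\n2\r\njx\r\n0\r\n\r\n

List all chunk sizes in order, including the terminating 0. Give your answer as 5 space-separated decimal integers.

Answer: 1 2 4 2 0

Derivation:
Chunk 1: stream[0..1]='1' size=0x1=1, data at stream[3..4]='v' -> body[0..1], body so far='v'
Chunk 2: stream[6..7]='2' size=0x2=2, data at stream[9..11]='sj' -> body[1..3], body so far='vsj'
Chunk 3: stream[13..14]='4' size=0x4=4, data at stream[16..20]='a7sk' -> body[3..7], body so far='vsja7sk'
Chunk 4: stream[22..23]='2' size=0x2=2, data at stream[25..27]='jx' -> body[7..9], body so far='vsja7skjx'
Chunk 5: stream[29..30]='0' size=0 (terminator). Final body='vsja7skjx' (9 bytes)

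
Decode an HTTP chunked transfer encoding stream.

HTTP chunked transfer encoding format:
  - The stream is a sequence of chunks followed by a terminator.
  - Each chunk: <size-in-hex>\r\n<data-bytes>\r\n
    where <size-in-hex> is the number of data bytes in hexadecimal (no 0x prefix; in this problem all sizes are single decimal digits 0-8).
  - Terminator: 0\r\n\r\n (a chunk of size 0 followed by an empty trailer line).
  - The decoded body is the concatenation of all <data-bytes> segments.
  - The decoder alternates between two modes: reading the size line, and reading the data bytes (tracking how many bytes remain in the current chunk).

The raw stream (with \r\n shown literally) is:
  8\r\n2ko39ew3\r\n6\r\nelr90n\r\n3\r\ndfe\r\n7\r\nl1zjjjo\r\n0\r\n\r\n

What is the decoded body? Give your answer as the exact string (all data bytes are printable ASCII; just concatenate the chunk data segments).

Chunk 1: stream[0..1]='8' size=0x8=8, data at stream[3..11]='2ko39ew3' -> body[0..8], body so far='2ko39ew3'
Chunk 2: stream[13..14]='6' size=0x6=6, data at stream[16..22]='elr90n' -> body[8..14], body so far='2ko39ew3elr90n'
Chunk 3: stream[24..25]='3' size=0x3=3, data at stream[27..30]='dfe' -> body[14..17], body so far='2ko39ew3elr90ndfe'
Chunk 4: stream[32..33]='7' size=0x7=7, data at stream[35..42]='l1zjjjo' -> body[17..24], body so far='2ko39ew3elr90ndfel1zjjjo'
Chunk 5: stream[44..45]='0' size=0 (terminator). Final body='2ko39ew3elr90ndfel1zjjjo' (24 bytes)

Answer: 2ko39ew3elr90ndfel1zjjjo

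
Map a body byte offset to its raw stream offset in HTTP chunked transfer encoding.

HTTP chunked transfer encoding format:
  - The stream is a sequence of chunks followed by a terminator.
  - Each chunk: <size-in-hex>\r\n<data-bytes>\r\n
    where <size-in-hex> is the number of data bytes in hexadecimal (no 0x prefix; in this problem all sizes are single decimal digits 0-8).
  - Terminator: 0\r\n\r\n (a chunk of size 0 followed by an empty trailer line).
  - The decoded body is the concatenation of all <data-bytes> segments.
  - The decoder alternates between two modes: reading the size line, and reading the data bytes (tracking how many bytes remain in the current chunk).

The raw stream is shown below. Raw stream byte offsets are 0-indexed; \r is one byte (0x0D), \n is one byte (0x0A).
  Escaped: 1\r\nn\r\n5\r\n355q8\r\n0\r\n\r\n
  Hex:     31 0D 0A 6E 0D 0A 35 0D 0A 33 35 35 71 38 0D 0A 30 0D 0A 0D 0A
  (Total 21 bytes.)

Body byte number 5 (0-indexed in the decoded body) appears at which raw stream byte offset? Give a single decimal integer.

Chunk 1: stream[0..1]='1' size=0x1=1, data at stream[3..4]='n' -> body[0..1], body so far='n'
Chunk 2: stream[6..7]='5' size=0x5=5, data at stream[9..14]='355q8' -> body[1..6], body so far='n355q8'
Chunk 3: stream[16..17]='0' size=0 (terminator). Final body='n355q8' (6 bytes)
Body byte 5 at stream offset 13

Answer: 13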